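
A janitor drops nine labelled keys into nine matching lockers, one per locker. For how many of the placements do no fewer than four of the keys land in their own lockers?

6883

Sum C(9,i)·!(9-i) for i = 4..9:
  i=4: C(9,4)·!5 = 126·44 = 5544
  i=5: C(9,5)·!4 = 126·9 = 1134
  i=6: C(9,6)·!3 = 84·2 = 168
  i=7: C(9,7)·!2 = 36·1 = 36
  i=8: C(9,8)·!1 = 9·0 = 0
  i=9: C(9,9)·!0 = 1·1 = 1
Total = 6883.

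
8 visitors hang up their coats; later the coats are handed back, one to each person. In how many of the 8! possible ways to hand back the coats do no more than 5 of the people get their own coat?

Sum C(8,i)·!(8-i) for i = 0..5:
  i=0: C(8,0)·!8 = 1·14833 = 14833
  i=1: C(8,1)·!7 = 8·1854 = 14832
  i=2: C(8,2)·!6 = 28·265 = 7420
  i=3: C(8,3)·!5 = 56·44 = 2464
  i=4: C(8,4)·!4 = 70·9 = 630
  i=5: C(8,5)·!3 = 56·2 = 112
Total = 40291.

40291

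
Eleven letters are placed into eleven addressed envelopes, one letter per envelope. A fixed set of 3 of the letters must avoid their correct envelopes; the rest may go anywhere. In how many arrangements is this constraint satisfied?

30078720

Inclusion-exclusion on the 3 forbidden self-matches:
Σ_{j=0}^{3} (-1)^j C(3,j)(11-j)!
= C(3,0)·11! - C(3,1)·10! + C(3,2)·9! - C(3,3)·8!
= 39916800 - 10886400 + 1088640 - 40320
= 30078720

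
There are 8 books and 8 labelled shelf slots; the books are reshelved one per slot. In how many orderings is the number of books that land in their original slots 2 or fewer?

37085

# with exactly i fixed is C(8,i)·!(8-i); sum over i=0..2:
  i=0: C(8,0)·!8 = 1·14833 = 14833
  i=1: C(8,1)·!7 = 8·1854 = 14832
  i=2: C(8,2)·!6 = 28·265 = 7420
Total = 37085.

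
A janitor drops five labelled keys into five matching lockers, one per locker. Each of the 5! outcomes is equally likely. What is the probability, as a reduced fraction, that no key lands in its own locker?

11/30

Favorable outcomes: !5 = 44.
Total outcomes: 5! = 120.
Probability = 44/120 = 11/30.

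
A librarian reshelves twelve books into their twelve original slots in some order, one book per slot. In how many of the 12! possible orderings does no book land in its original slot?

Recurrence: !12 = 11·(!11 + !10).
!12 = 11·(14684570 + 1334961) = 11·16019531 = 176214841

176214841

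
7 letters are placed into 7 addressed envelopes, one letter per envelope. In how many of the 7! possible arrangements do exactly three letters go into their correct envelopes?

315

Choose which 3 of the 7 are fixed: C(7,3) = 35.
The other 4 form a derangement: !4 = 9.
Total: 35 × 9 = 315.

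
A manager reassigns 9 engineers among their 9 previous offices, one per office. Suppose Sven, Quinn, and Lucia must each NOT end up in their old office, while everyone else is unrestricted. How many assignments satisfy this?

Let A_j be the event that the j-th constrained one is fixed. By inclusion-exclusion over the 3 events:
Σ_{j=0}^{3} (-1)^j C(3,j)(9-j)!
= C(3,0)·9! - C(3,1)·8! + C(3,2)·7! - C(3,3)·6!
= 362880 - 120960 + 15120 - 720
= 256320

256320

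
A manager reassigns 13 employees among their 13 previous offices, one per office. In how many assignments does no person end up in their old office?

2290792932

Recurrence: !13 = 13·!12 + (-1)^13.
!13 = 13·176214841 - 1 = 2290792932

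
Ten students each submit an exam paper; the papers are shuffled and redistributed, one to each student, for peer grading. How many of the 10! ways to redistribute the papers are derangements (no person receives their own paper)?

Recurrence: !10 = 10·!9 + (-1)^10.
!10 = 10·133496 + 1 = 1334961

1334961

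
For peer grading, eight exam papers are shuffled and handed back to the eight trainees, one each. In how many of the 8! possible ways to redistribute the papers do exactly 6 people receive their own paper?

28

Choose which 6 of the 8 are fixed: C(8,6) = 28.
The other 2 form a derangement: !2 = 1.
Total: 28 × 1 = 28.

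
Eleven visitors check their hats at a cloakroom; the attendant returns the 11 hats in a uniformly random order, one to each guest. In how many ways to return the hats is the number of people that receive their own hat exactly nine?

55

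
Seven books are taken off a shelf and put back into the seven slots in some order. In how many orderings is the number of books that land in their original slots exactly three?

Choose which 3 of the 7 are fixed: C(7,3) = 35.
The remaining 4 must be deranged: !4 = 9.
Total: 35 × 9 = 315.

315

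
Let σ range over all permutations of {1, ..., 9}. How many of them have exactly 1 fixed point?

133497

Pick the single fixed position: C(9,1) = 9 ways.
The remaining 8 must be deranged: !8 = 14833.
Total: 9 × 14833 = 133497.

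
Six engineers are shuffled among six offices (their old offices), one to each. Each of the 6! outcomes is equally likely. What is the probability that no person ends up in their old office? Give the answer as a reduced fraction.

53/144

Favorable outcomes: !6 = 265.
Total outcomes: 6! = 720.
Probability = 265/720 = 53/144.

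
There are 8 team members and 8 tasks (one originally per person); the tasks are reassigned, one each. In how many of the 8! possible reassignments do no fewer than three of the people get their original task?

# with exactly i fixed is C(8,i)·!(8-i); sum over i=3..8:
  i=3: C(8,3)·!5 = 56·44 = 2464
  i=4: C(8,4)·!4 = 70·9 = 630
  i=5: C(8,5)·!3 = 56·2 = 112
  i=6: C(8,6)·!2 = 28·1 = 28
  i=7: C(8,7)·!1 = 8·0 = 0
  i=8: C(8,8)·!0 = 1·1 = 1
Total = 3235.

3235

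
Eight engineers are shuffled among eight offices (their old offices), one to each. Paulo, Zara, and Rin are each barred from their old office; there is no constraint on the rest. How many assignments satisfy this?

27240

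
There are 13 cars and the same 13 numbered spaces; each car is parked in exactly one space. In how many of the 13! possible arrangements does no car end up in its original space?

2290792932

The subfactorial !13 = [13!/e] (nearest integer).
13! = 6227020800, and 6227020800/e ≈ 2290792932.07, so !13 = 2290792932.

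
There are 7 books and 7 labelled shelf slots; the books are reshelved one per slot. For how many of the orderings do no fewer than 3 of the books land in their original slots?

407

# with exactly i fixed is C(7,i)·!(7-i); sum over i=3..7:
  i=3: C(7,3)·!4 = 35·9 = 315
  i=4: C(7,4)·!3 = 35·2 = 70
  i=5: C(7,5)·!2 = 21·1 = 21
  i=6: C(7,6)·!1 = 7·0 = 0
  i=7: C(7,7)·!0 = 1·1 = 1
Total = 407.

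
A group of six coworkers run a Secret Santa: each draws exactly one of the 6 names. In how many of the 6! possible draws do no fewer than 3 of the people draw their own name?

56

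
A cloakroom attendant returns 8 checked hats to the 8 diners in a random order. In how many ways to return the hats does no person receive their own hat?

14833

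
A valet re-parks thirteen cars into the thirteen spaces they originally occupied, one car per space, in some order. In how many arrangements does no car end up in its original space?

Recurrence: !13 = 13·!12 + (-1)^13.
!13 = 13·176214841 - 1 = 2290792932

2290792932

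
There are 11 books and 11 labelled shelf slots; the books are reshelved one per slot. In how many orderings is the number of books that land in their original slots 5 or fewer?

39893116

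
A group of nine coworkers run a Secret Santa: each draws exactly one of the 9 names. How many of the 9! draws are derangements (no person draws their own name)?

!9 = 9! · Σ_{k=0}^{9} (-1)^k/k!
= 9! - 9!/1! + 9!/2! - 9!/3! + 9!/4! - 9!/5! + 9!/6! - 9!/7! + 9!/8! - 9!/9!
= 362880 - 362880 + 181440 - 60480 + 15120 - 3024 + 504 - 72 + 9 - 1
= 133496

133496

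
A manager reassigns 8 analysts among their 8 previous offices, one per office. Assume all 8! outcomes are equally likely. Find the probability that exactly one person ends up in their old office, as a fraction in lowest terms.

103/280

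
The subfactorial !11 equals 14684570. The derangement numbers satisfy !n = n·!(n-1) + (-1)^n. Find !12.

176214841

!12 = 12·14684570 + 1 = 176214841.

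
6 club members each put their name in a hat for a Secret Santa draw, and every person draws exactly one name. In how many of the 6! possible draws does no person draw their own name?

The number of derangements of 6 is !6 = Σ_{k=0}^{6} (-1)^k·6!/k!
= 6! - 6!/1! + 6!/2! - 6!/3! + 6!/4! - 6!/5! + 6!/6!
= 720 - 720 + 360 - 120 + 30 - 6 + 1
= 265

265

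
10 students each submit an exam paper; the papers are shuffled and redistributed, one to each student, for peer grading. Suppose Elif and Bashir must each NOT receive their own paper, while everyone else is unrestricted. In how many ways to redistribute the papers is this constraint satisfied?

Inclusion-exclusion on the 2 forbidden self-matches:
Σ_{j=0}^{2} (-1)^j C(2,j)(10-j)!
= C(2,0)·10! - C(2,1)·9! + C(2,2)·8!
= 3628800 - 725760 + 40320
= 2943360

2943360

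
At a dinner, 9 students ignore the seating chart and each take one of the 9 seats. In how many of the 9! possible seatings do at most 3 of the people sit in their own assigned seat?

355997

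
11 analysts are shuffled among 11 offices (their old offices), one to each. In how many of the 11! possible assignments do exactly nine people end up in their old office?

Pick the 9 fixed positions: C(11,9) = 55 ways.
The other 2 form a derangement: !2 = 1.
Total: 55 × 1 = 55.

55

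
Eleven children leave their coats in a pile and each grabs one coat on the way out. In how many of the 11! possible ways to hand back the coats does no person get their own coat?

Use !n = (n-1)(!(n-1) + !(n-2)).
!11 = 10·(1334961 + 133496) = 10·1468457 = 14684570

14684570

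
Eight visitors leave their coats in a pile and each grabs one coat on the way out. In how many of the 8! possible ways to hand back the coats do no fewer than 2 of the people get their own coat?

10655

Sum C(8,i)·!(8-i) for i = 2..8:
  i=2: C(8,2)·!6 = 28·265 = 7420
  i=3: C(8,3)·!5 = 56·44 = 2464
  i=4: C(8,4)·!4 = 70·9 = 630
  i=5: C(8,5)·!3 = 56·2 = 112
  i=6: C(8,6)·!2 = 28·1 = 28
  i=7: C(8,7)·!1 = 8·0 = 0
  i=8: C(8,8)·!0 = 1·1 = 1
Total = 10655.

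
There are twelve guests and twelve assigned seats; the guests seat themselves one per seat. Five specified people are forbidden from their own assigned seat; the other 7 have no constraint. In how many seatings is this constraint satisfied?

312273360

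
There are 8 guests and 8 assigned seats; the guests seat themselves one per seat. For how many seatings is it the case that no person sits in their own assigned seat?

!8 is the nearest integer to 8!/e.
8! = 40320, and 40320/e ≈ 14832.90, so !8 = 14833.

14833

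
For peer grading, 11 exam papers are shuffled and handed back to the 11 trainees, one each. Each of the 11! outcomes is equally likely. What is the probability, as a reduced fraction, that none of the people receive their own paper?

Favorable outcomes: !11 = 14684570.
Total outcomes: 11! = 39916800.
Probability = 14684570/39916800 = 1468457/3991680.

1468457/3991680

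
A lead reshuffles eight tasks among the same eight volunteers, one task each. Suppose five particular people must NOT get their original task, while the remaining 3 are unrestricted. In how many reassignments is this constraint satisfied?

21234

Let A_j be the event that the j-th constrained one is fixed. By inclusion-exclusion over the 5 events:
Σ_{j=0}^{5} (-1)^j C(5,j)(8-j)!
= C(5,0)·8! - C(5,1)·7! + C(5,2)·6! - C(5,3)·5! + C(5,4)·4! - C(5,5)·3!
= 40320 - 25200 + 7200 - 1200 + 120 - 6
= 21234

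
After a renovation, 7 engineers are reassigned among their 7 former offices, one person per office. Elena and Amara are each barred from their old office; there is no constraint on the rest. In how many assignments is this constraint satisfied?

Inclusion-exclusion on the 2 forbidden self-matches:
Σ_{j=0}^{2} (-1)^j C(2,j)(7-j)!
= C(2,0)·7! - C(2,1)·6! + C(2,2)·5!
= 5040 - 1440 + 120
= 3720

3720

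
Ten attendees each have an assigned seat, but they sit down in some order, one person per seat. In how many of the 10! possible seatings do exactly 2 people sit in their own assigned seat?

667485

Choose which 2 of the 10 are fixed: C(10,2) = 45.
The other 8 form a derangement: !8 = 14833.
Total: 45 × 14833 = 667485.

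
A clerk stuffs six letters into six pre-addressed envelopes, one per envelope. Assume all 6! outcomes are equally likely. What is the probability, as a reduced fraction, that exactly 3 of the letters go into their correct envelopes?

Favorable outcomes: C(6,3)·!3 = 20·2 = 40.
Total outcomes: 6! = 720.
Probability = 40/720 = 1/18.

1/18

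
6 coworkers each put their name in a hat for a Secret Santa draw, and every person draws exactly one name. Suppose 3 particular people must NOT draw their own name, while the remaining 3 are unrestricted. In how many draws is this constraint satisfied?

426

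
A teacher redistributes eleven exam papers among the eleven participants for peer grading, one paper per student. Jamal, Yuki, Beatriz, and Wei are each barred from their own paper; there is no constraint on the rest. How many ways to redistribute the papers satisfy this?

27422640

Inclusion-exclusion on the 4 forbidden self-matches:
Σ_{j=0}^{4} (-1)^j C(4,j)(11-j)!
= C(4,0)·11! - C(4,1)·10! + C(4,2)·9! - C(4,3)·8! + C(4,4)·7!
= 39916800 - 14515200 + 2177280 - 161280 + 5040
= 27422640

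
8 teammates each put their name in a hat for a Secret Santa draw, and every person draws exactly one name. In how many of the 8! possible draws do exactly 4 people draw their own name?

Choose which 4 of the 8 are fixed: C(8,4) = 70.
The other 4 form a derangement: !4 = 9.
Total: 70 × 9 = 630.

630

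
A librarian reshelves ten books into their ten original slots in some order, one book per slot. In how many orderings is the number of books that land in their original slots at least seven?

286

# with exactly i fixed is C(10,i)·!(10-i); sum over i=7..10:
  i=7: C(10,7)·!3 = 120·2 = 240
  i=8: C(10,8)·!2 = 45·1 = 45
  i=9: C(10,9)·!1 = 10·0 = 0
  i=10: C(10,10)·!0 = 1·1 = 1
Total = 286.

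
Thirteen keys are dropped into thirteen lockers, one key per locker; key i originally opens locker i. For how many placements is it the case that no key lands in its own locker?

2290792932

!13 is the nearest integer to 13!/e.
13! = 6227020800, and 6227020800/e ≈ 2290792932.07, so !13 = 2290792932.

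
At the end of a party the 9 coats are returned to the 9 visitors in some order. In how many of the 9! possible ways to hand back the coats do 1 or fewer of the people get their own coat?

266993

Sum C(9,i)·!(9-i) for i = 0..1:
  i=0: C(9,0)·!9 = 1·133496 = 133496
  i=1: C(9,1)·!8 = 9·14833 = 133497
Total = 266993.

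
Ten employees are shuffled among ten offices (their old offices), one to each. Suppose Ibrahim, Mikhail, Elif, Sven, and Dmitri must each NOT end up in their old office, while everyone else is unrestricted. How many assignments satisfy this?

2170680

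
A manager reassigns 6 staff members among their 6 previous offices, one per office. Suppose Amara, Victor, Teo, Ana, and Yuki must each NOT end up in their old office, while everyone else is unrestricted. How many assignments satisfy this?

309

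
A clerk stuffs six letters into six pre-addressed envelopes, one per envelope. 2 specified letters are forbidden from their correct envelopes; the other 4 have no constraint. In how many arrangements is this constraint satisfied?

Inclusion-exclusion on the 2 forbidden self-matches:
Σ_{j=0}^{2} (-1)^j C(2,j)(6-j)!
= C(2,0)·6! - C(2,1)·5! + C(2,2)·4!
= 720 - 240 + 24
= 504

504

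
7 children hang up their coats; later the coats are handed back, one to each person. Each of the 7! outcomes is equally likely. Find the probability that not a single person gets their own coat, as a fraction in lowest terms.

103/280

Favorable outcomes: !7 = 1854.
Total outcomes: 7! = 5040.
Probability = 1854/5040 = 103/280.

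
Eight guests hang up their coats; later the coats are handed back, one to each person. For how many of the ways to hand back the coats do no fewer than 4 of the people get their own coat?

771

Sum C(8,i)·!(8-i) for i = 4..8:
  i=4: C(8,4)·!4 = 70·9 = 630
  i=5: C(8,5)·!3 = 56·2 = 112
  i=6: C(8,6)·!2 = 28·1 = 28
  i=7: C(8,7)·!1 = 8·0 = 0
  i=8: C(8,8)·!0 = 1·1 = 1
Total = 771.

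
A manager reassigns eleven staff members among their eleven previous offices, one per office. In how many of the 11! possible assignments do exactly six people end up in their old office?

20328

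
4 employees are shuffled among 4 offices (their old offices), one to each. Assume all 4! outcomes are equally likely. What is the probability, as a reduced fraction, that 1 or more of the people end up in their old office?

5/8

Favorable outcomes: Σ_{i≥1} C(4,i)·!(4-i) = 4·2 + 6·1 + 4·0 + 1·1 = 15.
Total outcomes: 4! = 24.
Probability = 15/24 = 5/8.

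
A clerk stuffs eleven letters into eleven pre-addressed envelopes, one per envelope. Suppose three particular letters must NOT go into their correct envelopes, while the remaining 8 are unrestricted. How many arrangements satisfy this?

30078720

Let A_j be the event that the j-th constrained one is fixed. By inclusion-exclusion over the 3 events:
Σ_{j=0}^{3} (-1)^j C(3,j)(11-j)!
= C(3,0)·11! - C(3,1)·10! + C(3,2)·9! - C(3,3)·8!
= 39916800 - 10886400 + 1088640 - 40320
= 30078720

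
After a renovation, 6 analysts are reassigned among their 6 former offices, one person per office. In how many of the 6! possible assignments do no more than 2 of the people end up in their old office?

664

Sum C(6,i)·!(6-i) for i = 0..2:
  i=0: C(6,0)·!6 = 1·265 = 265
  i=1: C(6,1)·!5 = 6·44 = 264
  i=2: C(6,2)·!4 = 15·9 = 135
Total = 664.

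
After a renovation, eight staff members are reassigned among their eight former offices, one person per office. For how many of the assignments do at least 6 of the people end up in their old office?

Sum C(8,i)·!(8-i) for i = 6..8:
  i=6: C(8,6)·!2 = 28·1 = 28
  i=7: C(8,7)·!1 = 8·0 = 0
  i=8: C(8,8)·!0 = 1·1 = 1
Total = 29.

29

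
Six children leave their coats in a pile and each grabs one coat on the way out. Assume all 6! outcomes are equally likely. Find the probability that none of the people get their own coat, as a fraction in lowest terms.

53/144

Favorable outcomes: !6 = 265.
Total outcomes: 6! = 720.
Probability = 265/720 = 53/144.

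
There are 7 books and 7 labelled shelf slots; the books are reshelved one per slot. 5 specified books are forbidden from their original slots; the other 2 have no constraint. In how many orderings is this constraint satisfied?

2428

Inclusion-exclusion on the 5 forbidden self-matches:
Σ_{j=0}^{5} (-1)^j C(5,j)(7-j)!
= C(5,0)·7! - C(5,1)·6! + C(5,2)·5! - C(5,3)·4! + C(5,4)·3! - C(5,5)·2!
= 5040 - 3600 + 1200 - 240 + 30 - 2
= 2428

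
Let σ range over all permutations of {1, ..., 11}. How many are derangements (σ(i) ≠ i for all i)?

14684570

Use !n = (n-1)(!(n-1) + !(n-2)).
!11 = 10·(1334961 + 133496) = 10·1468457 = 14684570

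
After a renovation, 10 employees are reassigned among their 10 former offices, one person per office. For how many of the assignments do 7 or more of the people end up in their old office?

286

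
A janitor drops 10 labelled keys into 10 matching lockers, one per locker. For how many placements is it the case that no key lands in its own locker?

!10 is the nearest integer to 10!/e.
10! = 3628800, and 3628800/e ≈ 1334960.92, so !10 = 1334961.

1334961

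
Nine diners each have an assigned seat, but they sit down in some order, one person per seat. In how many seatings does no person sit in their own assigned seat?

133496

The number of derangements of 9 is !9 = Σ_{k=0}^{9} (-1)^k·9!/k!
= 9! - 9!/1! + 9!/2! - 9!/3! + 9!/4! - 9!/5! + 9!/6! - 9!/7! + 9!/8! - 9!/9!
= 362880 - 362880 + 181440 - 60480 + 15120 - 3024 + 504 - 72 + 9 - 1
= 133496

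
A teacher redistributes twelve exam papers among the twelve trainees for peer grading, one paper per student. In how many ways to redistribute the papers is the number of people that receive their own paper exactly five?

Choose which 5 of the 12 are fixed: C(12,5) = 792.
The remaining 7 must be deranged: !7 = 1854.
Total: 792 × 1854 = 1468368.

1468368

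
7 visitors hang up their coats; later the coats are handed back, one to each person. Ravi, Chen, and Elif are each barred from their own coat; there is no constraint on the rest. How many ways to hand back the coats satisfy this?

Let A_j be the event that the j-th constrained one is fixed. By inclusion-exclusion over the 3 events:
Σ_{j=0}^{3} (-1)^j C(3,j)(7-j)!
= C(3,0)·7! - C(3,1)·6! + C(3,2)·5! - C(3,3)·4!
= 5040 - 2160 + 360 - 24
= 3216

3216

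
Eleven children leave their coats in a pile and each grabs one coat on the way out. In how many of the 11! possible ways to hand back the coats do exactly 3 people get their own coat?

2447445

Choose which 3 of the 11 are fixed: C(11,3) = 165.
The remaining 8 must be deranged: !8 = 14833.
Total: 165 × 14833 = 2447445.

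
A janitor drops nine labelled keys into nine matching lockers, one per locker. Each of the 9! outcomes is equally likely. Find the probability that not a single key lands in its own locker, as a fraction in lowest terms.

Favorable outcomes: !9 = 133496.
Total outcomes: 9! = 362880.
Probability = 133496/362880 = 16687/45360.

16687/45360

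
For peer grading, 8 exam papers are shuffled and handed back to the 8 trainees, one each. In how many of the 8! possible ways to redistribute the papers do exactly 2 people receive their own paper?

Choose which 2 of the 8 are fixed: C(8,2) = 28.
The remaining 6 must be deranged: !6 = 265.
Total: 28 × 265 = 7420.

7420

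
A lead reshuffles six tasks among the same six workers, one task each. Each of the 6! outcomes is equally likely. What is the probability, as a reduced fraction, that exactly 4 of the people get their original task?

1/48

Favorable outcomes: C(6,4)·!2 = 15·1 = 15.
Total outcomes: 6! = 720.
Probability = 15/720 = 1/48.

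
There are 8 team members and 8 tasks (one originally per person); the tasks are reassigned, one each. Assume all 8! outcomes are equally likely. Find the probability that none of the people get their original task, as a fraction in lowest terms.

2119/5760

Favorable outcomes: !8 = 14833.
Total outcomes: 8! = 40320.
Probability = 14833/40320 = 2119/5760.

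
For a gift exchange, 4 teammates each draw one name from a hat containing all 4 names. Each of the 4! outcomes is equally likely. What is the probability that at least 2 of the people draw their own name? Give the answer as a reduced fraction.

Favorable outcomes: Σ_{i≥2} C(4,i)·!(4-i) = 6·1 + 4·0 + 1·1 = 7.
Total outcomes: 4! = 24.
Probability = 7/24 = 7/24.

7/24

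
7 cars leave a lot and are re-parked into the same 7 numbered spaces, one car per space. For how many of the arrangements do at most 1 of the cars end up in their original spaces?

3709

# with exactly i fixed is C(7,i)·!(7-i); sum over i=0..1:
  i=0: C(7,0)·!7 = 1·1854 = 1854
  i=1: C(7,1)·!6 = 7·265 = 1855
Total = 3709.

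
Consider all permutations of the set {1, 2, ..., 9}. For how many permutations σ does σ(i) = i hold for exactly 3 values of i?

22260

Pick the 3 fixed positions: C(9,3) = 84 ways.
The other 6 form a derangement: !6 = 265.
Total: 84 × 265 = 22260.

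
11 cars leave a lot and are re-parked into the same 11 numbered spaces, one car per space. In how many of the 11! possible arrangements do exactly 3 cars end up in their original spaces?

Choose which 3 of the 11 are fixed: C(11,3) = 165.
The remaining 8 must be deranged: !8 = 14833.
Total: 165 × 14833 = 2447445.

2447445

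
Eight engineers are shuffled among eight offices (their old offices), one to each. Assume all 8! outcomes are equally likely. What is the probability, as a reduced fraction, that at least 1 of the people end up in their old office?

Favorable outcomes: Σ_{i≥1} C(8,i)·!(8-i) = 8·1854 + 28·265 + 56·44 + 70·9 + 56·2 + 28·1 + 8·0 + 1·1 = 25487.
Total outcomes: 8! = 40320.
Probability = 25487/40320 = 3641/5760.

3641/5760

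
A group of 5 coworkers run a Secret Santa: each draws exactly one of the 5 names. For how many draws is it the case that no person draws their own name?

44

The subfactorial !5 = [5!/e] (nearest integer).
5! = 120, and 120/e ≈ 44.15, so !5 = 44.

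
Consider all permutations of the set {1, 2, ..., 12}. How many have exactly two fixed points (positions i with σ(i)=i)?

88107426

Choose which 2 of the 12 are fixed: C(12,2) = 66.
The remaining 10 must be deranged: !10 = 1334961.
Total: 66 × 1334961 = 88107426.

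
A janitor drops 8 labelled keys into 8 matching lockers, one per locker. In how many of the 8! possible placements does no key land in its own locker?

14833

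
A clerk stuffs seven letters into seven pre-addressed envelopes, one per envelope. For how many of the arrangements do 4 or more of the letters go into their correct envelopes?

Sum C(7,i)·!(7-i) for i = 4..7:
  i=4: C(7,4)·!3 = 35·2 = 70
  i=5: C(7,5)·!2 = 21·1 = 21
  i=6: C(7,6)·!1 = 7·0 = 0
  i=7: C(7,7)·!0 = 1·1 = 1
Total = 92.

92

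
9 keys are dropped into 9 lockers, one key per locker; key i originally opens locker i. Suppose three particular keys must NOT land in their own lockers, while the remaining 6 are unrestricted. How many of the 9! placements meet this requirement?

256320

Let A_j be the event that the j-th constrained one is fixed. By inclusion-exclusion over the 3 events:
Σ_{j=0}^{3} (-1)^j C(3,j)(9-j)!
= C(3,0)·9! - C(3,1)·8! + C(3,2)·7! - C(3,3)·6!
= 362880 - 120960 + 15120 - 720
= 256320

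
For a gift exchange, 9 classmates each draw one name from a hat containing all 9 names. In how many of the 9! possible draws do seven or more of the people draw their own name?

# with exactly i fixed is C(9,i)·!(9-i); sum over i=7..9:
  i=7: C(9,7)·!2 = 36·1 = 36
  i=8: C(9,8)·!1 = 9·0 = 0
  i=9: C(9,9)·!0 = 1·1 = 1
Total = 37.

37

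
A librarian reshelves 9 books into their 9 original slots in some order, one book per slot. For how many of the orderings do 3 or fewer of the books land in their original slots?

355997

# with exactly i fixed is C(9,i)·!(9-i); sum over i=0..3:
  i=0: C(9,0)·!9 = 1·133496 = 133496
  i=1: C(9,1)·!8 = 9·14833 = 133497
  i=2: C(9,2)·!7 = 36·1854 = 66744
  i=3: C(9,3)·!6 = 84·265 = 22260
Total = 355997.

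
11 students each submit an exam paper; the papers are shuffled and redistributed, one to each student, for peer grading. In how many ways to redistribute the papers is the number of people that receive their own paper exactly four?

611820

Pick the 4 fixed positions: C(11,4) = 330 ways.
The other 7 form a derangement: !7 = 1854.
Total: 330 × 1854 = 611820.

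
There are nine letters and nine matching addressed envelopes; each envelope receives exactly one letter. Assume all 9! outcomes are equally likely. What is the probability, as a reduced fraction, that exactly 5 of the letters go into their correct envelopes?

1/320

Favorable outcomes: C(9,5)·!4 = 126·9 = 1134.
Total outcomes: 9! = 362880.
Probability = 1134/362880 = 1/320.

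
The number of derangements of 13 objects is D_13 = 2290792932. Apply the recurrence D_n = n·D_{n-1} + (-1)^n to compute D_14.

32071101049

D_14 = 14·2290792932 + 1 = 32071101049.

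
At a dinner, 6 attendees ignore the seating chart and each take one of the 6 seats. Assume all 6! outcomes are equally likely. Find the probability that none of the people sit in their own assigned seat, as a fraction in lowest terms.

53/144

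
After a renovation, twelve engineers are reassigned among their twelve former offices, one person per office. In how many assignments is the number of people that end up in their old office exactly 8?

4455

Pick the 8 fixed positions: C(12,8) = 495 ways.
The remaining 4 must be deranged: !4 = 9.
Total: 495 × 9 = 4455.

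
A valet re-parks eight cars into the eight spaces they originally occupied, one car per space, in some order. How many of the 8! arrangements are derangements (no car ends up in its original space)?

14833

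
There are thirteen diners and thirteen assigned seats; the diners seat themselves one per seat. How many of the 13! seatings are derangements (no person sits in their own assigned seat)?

2290792932

Use !n = n·!(n-1) + (-1)^n.
!13 = 13·176214841 - 1 = 2290792932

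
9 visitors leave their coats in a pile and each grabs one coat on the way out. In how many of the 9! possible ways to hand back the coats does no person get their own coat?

133496

The subfactorial !9 = [9!/e] (nearest integer).
9! = 362880, and 362880/e ≈ 133496.09, so !9 = 133496.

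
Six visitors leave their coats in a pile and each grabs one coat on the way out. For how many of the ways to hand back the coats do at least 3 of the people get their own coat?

# with exactly i fixed is C(6,i)·!(6-i); sum over i=3..6:
  i=3: C(6,3)·!3 = 20·2 = 40
  i=4: C(6,4)·!2 = 15·1 = 15
  i=5: C(6,5)·!1 = 6·0 = 0
  i=6: C(6,6)·!0 = 1·1 = 1
Total = 56.

56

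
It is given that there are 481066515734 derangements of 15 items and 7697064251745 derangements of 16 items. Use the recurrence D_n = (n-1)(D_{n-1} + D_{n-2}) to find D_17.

130850092279664

D_17 = (17-1)·(D_16 + D_15) = 16·(7697064251745 + 481066515734) = 16·8178130767479 = 130850092279664.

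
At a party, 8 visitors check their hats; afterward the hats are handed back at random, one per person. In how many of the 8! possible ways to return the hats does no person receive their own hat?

14833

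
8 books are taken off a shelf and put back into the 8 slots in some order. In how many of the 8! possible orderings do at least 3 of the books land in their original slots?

3235

# with exactly i fixed is C(8,i)·!(8-i); sum over i=3..8:
  i=3: C(8,3)·!5 = 56·44 = 2464
  i=4: C(8,4)·!4 = 70·9 = 630
  i=5: C(8,5)·!3 = 56·2 = 112
  i=6: C(8,6)·!2 = 28·1 = 28
  i=7: C(8,7)·!1 = 8·0 = 0
  i=8: C(8,8)·!0 = 1·1 = 1
Total = 3235.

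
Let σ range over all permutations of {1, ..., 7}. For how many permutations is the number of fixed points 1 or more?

3186

# with exactly i fixed is C(7,i)·!(7-i); sum over i=1..7:
  i=1: C(7,1)·!6 = 7·265 = 1855
  i=2: C(7,2)·!5 = 21·44 = 924
  i=3: C(7,3)·!4 = 35·9 = 315
  i=4: C(7,4)·!3 = 35·2 = 70
  i=5: C(7,5)·!2 = 21·1 = 21
  i=6: C(7,6)·!1 = 7·0 = 0
  i=7: C(7,7)·!0 = 1·1 = 1
Total = 3186.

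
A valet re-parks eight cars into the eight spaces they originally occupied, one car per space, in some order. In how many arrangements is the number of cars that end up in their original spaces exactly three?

2464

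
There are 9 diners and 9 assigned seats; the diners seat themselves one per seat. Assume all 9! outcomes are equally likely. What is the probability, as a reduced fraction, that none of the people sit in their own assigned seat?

Favorable outcomes: !9 = 133496.
Total outcomes: 9! = 362880.
Probability = 133496/362880 = 16687/45360.

16687/45360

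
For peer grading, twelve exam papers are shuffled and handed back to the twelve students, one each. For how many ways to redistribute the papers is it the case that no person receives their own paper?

!12 is the nearest integer to 12!/e.
12! = 479001600, and 479001600/e ≈ 176214840.93, so !12 = 176214841.

176214841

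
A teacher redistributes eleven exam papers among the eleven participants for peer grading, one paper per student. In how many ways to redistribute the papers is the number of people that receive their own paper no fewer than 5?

146114

# with exactly i fixed is C(11,i)·!(11-i); sum over i=5..11:
  i=5: C(11,5)·!6 = 462·265 = 122430
  i=6: C(11,6)·!5 = 462·44 = 20328
  i=7: C(11,7)·!4 = 330·9 = 2970
  i=8: C(11,8)·!3 = 165·2 = 330
  i=9: C(11,9)·!2 = 55·1 = 55
  i=10: C(11,10)·!1 = 11·0 = 0
  i=11: C(11,11)·!0 = 1·1 = 1
Total = 146114.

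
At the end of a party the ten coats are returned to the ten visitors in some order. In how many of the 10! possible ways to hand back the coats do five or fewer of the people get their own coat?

# with exactly i fixed is C(10,i)·!(10-i); sum over i=0..5:
  i=0: C(10,0)·!10 = 1·1334961 = 1334961
  i=1: C(10,1)·!9 = 10·133496 = 1334960
  i=2: C(10,2)·!8 = 45·14833 = 667485
  i=3: C(10,3)·!7 = 120·1854 = 222480
  i=4: C(10,4)·!6 = 210·265 = 55650
  i=5: C(10,5)·!5 = 252·44 = 11088
Total = 3626624.

3626624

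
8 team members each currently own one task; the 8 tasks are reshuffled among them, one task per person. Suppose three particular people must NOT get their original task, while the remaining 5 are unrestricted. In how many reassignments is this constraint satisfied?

27240

Let A_j be the event that the j-th constrained one is fixed. By inclusion-exclusion over the 3 events:
Σ_{j=0}^{3} (-1)^j C(3,j)(8-j)!
= C(3,0)·8! - C(3,1)·7! + C(3,2)·6! - C(3,3)·5!
= 40320 - 15120 + 2160 - 120
= 27240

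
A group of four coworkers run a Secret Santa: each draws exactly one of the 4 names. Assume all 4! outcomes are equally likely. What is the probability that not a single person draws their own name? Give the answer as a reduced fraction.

3/8

Favorable outcomes: !4 = 9.
Total outcomes: 4! = 24.
Probability = 9/24 = 3/8.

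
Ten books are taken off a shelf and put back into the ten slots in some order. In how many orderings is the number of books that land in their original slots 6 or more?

Sum C(10,i)·!(10-i) for i = 6..10:
  i=6: C(10,6)·!4 = 210·9 = 1890
  i=7: C(10,7)·!3 = 120·2 = 240
  i=8: C(10,8)·!2 = 45·1 = 45
  i=9: C(10,9)·!1 = 10·0 = 0
  i=10: C(10,10)·!0 = 1·1 = 1
Total = 2176.

2176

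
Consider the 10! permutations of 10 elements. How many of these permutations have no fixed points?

1334961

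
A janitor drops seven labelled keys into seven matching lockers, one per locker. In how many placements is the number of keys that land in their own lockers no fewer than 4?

92

Sum C(7,i)·!(7-i) for i = 4..7:
  i=4: C(7,4)·!3 = 35·2 = 70
  i=5: C(7,5)·!2 = 21·1 = 21
  i=6: C(7,6)·!1 = 7·0 = 0
  i=7: C(7,7)·!0 = 1·1 = 1
Total = 92.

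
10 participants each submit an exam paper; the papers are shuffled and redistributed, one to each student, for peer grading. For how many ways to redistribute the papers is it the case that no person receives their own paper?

!10 is the nearest integer to 10!/e.
10! = 3628800, and 3628800/e ≈ 1334960.92, so !10 = 1334961.

1334961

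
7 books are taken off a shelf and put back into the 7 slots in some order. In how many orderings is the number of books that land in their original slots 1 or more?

3186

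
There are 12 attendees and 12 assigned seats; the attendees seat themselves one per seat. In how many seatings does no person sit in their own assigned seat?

176214841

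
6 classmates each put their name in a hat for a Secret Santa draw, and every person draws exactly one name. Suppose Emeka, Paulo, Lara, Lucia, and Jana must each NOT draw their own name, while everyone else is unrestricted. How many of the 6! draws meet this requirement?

309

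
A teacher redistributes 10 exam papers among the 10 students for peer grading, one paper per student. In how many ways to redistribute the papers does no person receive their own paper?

Recurrence: !10 = 10·!9 + (-1)^10.
!10 = 10·133496 + 1 = 1334961

1334961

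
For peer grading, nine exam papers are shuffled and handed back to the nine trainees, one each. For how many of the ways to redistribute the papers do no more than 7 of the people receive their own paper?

362879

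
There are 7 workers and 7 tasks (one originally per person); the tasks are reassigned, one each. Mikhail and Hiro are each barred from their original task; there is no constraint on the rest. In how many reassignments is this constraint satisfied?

3720

Let A_j be the event that the j-th constrained one is fixed. By inclusion-exclusion over the 2 events:
Σ_{j=0}^{2} (-1)^j C(2,j)(7-j)!
= C(2,0)·7! - C(2,1)·6! + C(2,2)·5!
= 5040 - 1440 + 120
= 3720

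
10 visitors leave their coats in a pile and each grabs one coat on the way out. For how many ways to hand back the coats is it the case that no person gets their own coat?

1334961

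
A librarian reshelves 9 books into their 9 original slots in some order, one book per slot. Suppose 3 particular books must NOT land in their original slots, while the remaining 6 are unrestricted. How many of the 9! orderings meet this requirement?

256320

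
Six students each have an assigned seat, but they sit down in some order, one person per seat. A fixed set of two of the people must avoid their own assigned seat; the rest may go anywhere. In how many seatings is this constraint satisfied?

Inclusion-exclusion on the 2 forbidden self-matches:
Σ_{j=0}^{2} (-1)^j C(2,j)(6-j)!
= C(2,0)·6! - C(2,1)·5! + C(2,2)·4!
= 720 - 240 + 24
= 504

504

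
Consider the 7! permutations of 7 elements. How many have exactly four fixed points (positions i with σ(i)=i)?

70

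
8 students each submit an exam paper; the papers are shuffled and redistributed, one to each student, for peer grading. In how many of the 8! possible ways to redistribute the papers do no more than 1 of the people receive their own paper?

29665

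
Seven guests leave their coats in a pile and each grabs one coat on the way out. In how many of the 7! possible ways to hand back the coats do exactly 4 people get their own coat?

Choose which 4 of the 7 are fixed: C(7,4) = 35.
The other 3 form a derangement: !3 = 2.
Total: 35 × 2 = 70.

70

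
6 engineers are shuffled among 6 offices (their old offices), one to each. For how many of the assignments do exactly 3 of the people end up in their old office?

40

Pick the 3 fixed positions: C(6,3) = 20 ways.
The remaining 3 must be deranged: !3 = 2.
Total: 20 × 2 = 40.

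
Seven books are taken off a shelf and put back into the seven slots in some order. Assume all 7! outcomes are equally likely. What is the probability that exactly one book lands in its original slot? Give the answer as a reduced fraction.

53/144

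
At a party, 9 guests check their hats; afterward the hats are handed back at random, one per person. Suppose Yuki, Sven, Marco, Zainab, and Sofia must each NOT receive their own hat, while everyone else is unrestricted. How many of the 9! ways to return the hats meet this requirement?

205056

Inclusion-exclusion on the 5 forbidden self-matches:
Σ_{j=0}^{5} (-1)^j C(5,j)(9-j)!
= C(5,0)·9! - C(5,1)·8! + C(5,2)·7! - C(5,3)·6! + C(5,4)·5! - C(5,5)·4!
= 362880 - 201600 + 50400 - 7200 + 600 - 24
= 205056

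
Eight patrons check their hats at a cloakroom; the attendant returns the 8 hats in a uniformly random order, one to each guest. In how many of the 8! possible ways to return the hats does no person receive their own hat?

14833

The subfactorial !8 = [8!/e] (nearest integer).
8! = 40320, and 40320/e ≈ 14832.90, so !8 = 14833.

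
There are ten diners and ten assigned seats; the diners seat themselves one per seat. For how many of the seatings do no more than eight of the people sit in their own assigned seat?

Sum C(10,i)·!(10-i) for i = 0..8:
  i=0: C(10,0)·!10 = 1·1334961 = 1334961
  i=1: C(10,1)·!9 = 10·133496 = 1334960
  i=2: C(10,2)·!8 = 45·14833 = 667485
  i=3: C(10,3)·!7 = 120·1854 = 222480
  i=4: C(10,4)·!6 = 210·265 = 55650
  i=5: C(10,5)·!5 = 252·44 = 11088
  i=6: C(10,6)·!4 = 210·9 = 1890
  i=7: C(10,7)·!3 = 120·2 = 240
  i=8: C(10,8)·!2 = 45·1 = 45
Total = 3628799.

3628799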